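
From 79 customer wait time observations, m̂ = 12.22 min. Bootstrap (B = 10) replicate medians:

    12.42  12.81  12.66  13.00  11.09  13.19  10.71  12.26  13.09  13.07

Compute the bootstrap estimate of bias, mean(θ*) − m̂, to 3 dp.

mean(θ*) = (12.42 + 12.81 + 12.66 + 13.00 + 11.09 + 13.19 + 10.71 + 12.26 + 13.09 + 13.07) / 10 = 12.4300
bias = 12.4300 − 12.22

bias = +0.210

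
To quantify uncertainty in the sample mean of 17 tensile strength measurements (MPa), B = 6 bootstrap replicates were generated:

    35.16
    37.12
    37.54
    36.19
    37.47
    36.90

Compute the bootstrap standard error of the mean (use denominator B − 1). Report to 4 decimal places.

SE* = 0.9101

Bootstrap SE is the standard deviation of the 6 replicate means.
Mean of replicates: (35.16 + 37.12 + 37.54 + 36.19 + 37.47 + 36.90) / 6 = 220.38000 / 6 = 36.73000
Sum of squared deviations: (−1.57000)² + (+0.39000)² + (+0.81000)² + (−0.54000)² + (+0.74000)² + (+0.17000)² = 4.14120
Variance = 4.14120 / 5 = 0.82824
SE* = √0.82824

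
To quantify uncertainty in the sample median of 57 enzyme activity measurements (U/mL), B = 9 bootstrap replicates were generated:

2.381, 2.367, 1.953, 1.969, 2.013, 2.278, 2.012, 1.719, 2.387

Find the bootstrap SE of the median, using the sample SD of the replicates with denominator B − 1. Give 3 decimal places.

Bootstrap SE is the standard deviation of the 9 replicate medians.
Mean of replicates: (2.381 + 2.367 + 1.953 + 1.969 + 2.013 + 2.278 + 2.012 + 1.719 + 2.387) / 9 = 19.0790 / 9 = 2.1199
Sum of squared deviations: (+0.2611)² + (+0.2471)² + (−0.1669)² + (−0.1509)² + (−0.1069)² + (+0.1581)² + (−0.1079)² + (−0.4009)² + (+0.2671)² = 0.4600
Variance = 0.4600 / 8 = 0.0575
SE* = √0.0575

SE* = 0.240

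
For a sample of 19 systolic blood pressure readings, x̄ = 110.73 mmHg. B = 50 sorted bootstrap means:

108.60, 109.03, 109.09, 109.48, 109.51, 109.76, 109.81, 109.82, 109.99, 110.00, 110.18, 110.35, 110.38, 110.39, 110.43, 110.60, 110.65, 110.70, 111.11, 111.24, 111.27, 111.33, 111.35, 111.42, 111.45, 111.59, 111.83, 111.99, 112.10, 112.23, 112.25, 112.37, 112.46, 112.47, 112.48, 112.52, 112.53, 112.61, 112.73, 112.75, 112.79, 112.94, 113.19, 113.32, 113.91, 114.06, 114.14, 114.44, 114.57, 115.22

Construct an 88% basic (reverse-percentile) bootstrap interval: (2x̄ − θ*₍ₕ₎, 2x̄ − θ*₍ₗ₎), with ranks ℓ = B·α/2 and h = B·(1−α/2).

(107.32, 112.37)

Percentile endpoints at ranks 3 and 47: θ*₍3₎ = 109.09, θ*₍47₎ = 114.14.
Basic interval reflects these around x̄:
  lower = 2 × 110.73 − 114.14 = 107.32
  upper = 2 × 110.73 − 109.09 = 112.37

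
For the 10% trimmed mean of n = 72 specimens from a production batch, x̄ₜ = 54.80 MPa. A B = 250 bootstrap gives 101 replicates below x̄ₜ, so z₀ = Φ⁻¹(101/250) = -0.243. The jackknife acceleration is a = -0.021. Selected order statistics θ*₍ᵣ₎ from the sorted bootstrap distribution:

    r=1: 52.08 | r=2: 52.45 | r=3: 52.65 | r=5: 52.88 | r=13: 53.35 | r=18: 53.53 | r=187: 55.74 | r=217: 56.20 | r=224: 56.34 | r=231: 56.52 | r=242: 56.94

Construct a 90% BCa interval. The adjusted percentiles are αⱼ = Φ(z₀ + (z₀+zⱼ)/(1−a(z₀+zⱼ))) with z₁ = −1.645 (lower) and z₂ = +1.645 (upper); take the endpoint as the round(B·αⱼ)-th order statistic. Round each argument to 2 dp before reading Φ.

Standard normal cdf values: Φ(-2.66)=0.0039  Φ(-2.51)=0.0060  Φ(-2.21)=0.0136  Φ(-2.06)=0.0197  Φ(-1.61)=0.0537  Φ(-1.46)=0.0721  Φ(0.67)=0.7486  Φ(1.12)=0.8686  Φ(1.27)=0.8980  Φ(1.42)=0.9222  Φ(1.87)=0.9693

(52.65, 56.20)

Lower: z₀ + z₁ = -0.243 + (-1.645) = -1.888; 1 − a(z₀+z₁) = 1 − (-0.021)(-1.888) = 0.9604; argument = -0.243 + (-1.888)/0.9604 = -2.2089 → -2.21.
α₁ = Φ(-2.21) = 0.0136; rank = round(250 × 0.0136) = 3; θ*₍3₎ = 52.65.
Upper: z₀ + z₂ = 1.402; 1 − a(z₀+z₂) = 1.0294; argument = 1.1189 → 1.12; α₂ = 0.8686; rank = 217; θ*₍217₎ = 56.20.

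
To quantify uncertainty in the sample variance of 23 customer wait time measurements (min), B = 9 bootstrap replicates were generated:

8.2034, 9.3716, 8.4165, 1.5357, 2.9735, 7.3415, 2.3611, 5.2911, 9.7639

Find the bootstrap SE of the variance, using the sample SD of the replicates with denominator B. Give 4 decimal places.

Bootstrap SE is the standard deviation of the 9 replicate variances.
Mean of replicates: (8.2034 + 9.3716 + 8.4165 + 1.5357 + 2.9735 + 7.3415 + 2.3611 + 5.2911 + 9.7639) / 9 = 55.25830 / 9 = 6.13981
Sum of squared deviations: (+2.06359)² + (+3.23179)² + (+2.27669)² + (−4.60411)² + (−3.16631)² + (+1.20169)² + (−3.77871)² + (−0.84871)² + (+3.62409)² = 80.68658
Variance = 80.68658 / 9 = 8.96518
SE* = √8.96518

SE* = 2.9942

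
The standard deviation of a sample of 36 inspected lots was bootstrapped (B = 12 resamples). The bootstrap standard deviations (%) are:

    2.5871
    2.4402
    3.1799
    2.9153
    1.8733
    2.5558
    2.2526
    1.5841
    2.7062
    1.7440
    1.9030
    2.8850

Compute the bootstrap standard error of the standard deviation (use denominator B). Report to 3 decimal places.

SE* = 0.492

Bootstrap SE is the standard deviation of the 12 replicate standard deviations.
Mean of replicates: (2.5871 + 2.4402 + 3.1799 + 2.9153 + 1.8733 + 2.5558 + 2.2526 + 1.5841 + 2.7062 + 1.7440 + 1.9030 + 2.8850) / 12 = 28.62650 / 12 = 2.38554
Sum of squared deviations: (+0.20156)² + (+0.05466)² + (+0.79436)² + (+0.52976)² + (−0.51224)² + (+0.17026)² + (−0.13294)² + (−0.80144)² + (+0.32066)² + (−0.64154)² + (−0.48254)² + (+0.49946)² = 2.90333
Variance = 2.90333 / 12 = 0.24194
SE* = √0.24194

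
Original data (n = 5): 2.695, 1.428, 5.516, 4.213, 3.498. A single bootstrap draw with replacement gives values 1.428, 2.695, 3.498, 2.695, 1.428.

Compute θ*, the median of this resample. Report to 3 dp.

θ* = 2.695

Sorted: 1.428, 1.428, 2.695, 2.695, 3.498
Median = middle value = 2.695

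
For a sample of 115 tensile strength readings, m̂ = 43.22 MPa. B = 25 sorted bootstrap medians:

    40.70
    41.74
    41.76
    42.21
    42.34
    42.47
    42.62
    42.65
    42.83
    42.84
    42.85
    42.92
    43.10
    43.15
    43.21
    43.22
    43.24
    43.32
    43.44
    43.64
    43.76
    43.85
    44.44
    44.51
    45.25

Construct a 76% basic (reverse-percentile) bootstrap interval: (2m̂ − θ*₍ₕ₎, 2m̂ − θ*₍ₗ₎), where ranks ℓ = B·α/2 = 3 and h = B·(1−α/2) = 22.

(42.59, 44.68)

Percentile endpoints at ranks 3 and 22: θ*₍3₎ = 41.76, θ*₍22₎ = 43.85.
Basic interval reflects these around m̂:
  lower = 2 × 43.22 − 43.85 = 42.59
  upper = 2 × 43.22 − 41.76 = 44.68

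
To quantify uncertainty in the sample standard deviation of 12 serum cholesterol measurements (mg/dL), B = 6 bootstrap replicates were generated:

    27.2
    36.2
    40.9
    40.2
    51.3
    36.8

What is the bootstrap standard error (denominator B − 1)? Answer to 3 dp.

Bootstrap SE is the standard deviation of the 6 replicate standard deviations.
Mean of replicates: (27.2 + 36.2 + 40.9 + 40.2 + 51.3 + 36.8) / 6 = 232.6000 / 6 = 38.7667
Sum of squared deviations: (−11.5667)² + (−2.5667)² + (+2.1333)² + (+1.4333)² + (+12.5333)² + (−1.9667)² = 307.9333
Variance = 307.9333 / 5 = 61.5867
SE* = √61.5867

SE* = 7.848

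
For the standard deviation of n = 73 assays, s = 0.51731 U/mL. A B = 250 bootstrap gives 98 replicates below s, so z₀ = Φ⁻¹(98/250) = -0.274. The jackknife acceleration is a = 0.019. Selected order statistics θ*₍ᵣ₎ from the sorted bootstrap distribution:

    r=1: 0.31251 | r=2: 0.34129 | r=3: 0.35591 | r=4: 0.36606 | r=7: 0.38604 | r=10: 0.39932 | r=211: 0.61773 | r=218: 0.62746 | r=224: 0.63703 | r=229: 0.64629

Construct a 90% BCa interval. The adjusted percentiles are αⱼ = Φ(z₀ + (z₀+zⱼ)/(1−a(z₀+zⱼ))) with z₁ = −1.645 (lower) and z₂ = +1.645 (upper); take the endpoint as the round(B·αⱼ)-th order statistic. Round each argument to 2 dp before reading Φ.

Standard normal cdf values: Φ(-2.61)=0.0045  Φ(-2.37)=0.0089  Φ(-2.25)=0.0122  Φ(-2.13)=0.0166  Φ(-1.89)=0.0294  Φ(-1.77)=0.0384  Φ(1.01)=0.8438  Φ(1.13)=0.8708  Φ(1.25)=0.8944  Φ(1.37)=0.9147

Lower: z₀ + z₁ = -0.274 + (-1.645) = -1.919; 1 − a(z₀+z₁) = 1 − (0.019)(-1.919) = 1.0365; argument = -0.274 + (-1.919)/1.0365 = -2.1255 → -2.13.
α₁ = Φ(-2.13) = 0.0166; rank = round(250 × 0.0166) = 4; θ*₍4₎ = 0.36606.
Upper: z₀ + z₂ = 1.371; 1 − a(z₀+z₂) = 0.9740; argument = 1.1337 → 1.13; α₂ = 0.8708; rank = 218; θ*₍218₎ = 0.62746.

(0.36606, 0.62746)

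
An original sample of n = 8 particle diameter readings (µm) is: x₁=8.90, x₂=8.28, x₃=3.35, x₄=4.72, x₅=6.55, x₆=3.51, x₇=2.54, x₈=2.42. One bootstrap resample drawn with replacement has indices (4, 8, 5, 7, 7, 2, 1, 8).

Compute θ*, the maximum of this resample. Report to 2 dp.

θ* = 8.90

Resample values: 4.72, 2.42, 6.55, 2.54, 2.54, 8.28, 8.90, 2.42.
Maximum = 8.90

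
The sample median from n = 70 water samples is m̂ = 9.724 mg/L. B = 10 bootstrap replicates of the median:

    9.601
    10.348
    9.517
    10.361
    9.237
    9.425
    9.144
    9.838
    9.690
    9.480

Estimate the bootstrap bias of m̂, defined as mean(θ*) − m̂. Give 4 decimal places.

mean(θ*) = (9.601 + 10.348 + 9.517 + 10.361 + 9.237 + 9.425 + 9.144 + 9.838 + 9.690 + 9.480) / 10 = 9.66410
bias = 9.66410 − 9.724

bias = −0.0599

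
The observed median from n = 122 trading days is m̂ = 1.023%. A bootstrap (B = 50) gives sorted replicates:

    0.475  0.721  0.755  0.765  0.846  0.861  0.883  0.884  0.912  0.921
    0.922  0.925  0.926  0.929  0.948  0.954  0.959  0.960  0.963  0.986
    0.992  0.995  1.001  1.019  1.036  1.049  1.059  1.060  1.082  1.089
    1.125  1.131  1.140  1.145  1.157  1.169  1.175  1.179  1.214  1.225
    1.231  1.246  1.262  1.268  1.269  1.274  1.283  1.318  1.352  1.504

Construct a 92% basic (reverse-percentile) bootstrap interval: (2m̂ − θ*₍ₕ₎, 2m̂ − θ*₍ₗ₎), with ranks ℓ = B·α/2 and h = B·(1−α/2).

Percentile endpoints at ranks 2 and 48: θ*₍2₎ = 0.721, θ*₍48₎ = 1.318.
Basic interval reflects these around m̂:
  lower = 2 × 1.023 − 1.318 = 0.728
  upper = 2 × 1.023 − 0.721 = 1.325

(0.728, 1.325)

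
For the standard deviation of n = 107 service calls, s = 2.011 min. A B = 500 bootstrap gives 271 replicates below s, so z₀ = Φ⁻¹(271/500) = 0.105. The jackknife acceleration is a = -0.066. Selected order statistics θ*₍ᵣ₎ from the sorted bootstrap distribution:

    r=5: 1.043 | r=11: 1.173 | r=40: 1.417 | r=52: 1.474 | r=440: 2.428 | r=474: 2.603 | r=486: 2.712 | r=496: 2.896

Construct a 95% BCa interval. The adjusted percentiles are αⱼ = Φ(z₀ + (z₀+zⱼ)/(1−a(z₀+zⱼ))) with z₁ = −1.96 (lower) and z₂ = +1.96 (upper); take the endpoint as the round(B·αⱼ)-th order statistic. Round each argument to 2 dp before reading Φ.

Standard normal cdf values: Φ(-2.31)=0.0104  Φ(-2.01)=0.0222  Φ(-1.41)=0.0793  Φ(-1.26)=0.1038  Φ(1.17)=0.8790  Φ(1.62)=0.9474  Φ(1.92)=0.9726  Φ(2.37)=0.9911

(1.173, 2.712)

Lower: z₀ + z₁ = 0.105 + (-1.960) = -1.855; 1 − a(z₀+z₁) = 1 − (-0.066)(-1.855) = 0.8776; argument = 0.105 + (-1.855)/0.8776 = -2.0088 → -2.01.
α₁ = Φ(-2.01) = 0.0222; rank = round(500 × 0.0222) = 11; θ*₍11₎ = 1.173.
Upper: z₀ + z₂ = 2.065; 1 − a(z₀+z₂) = 1.1363; argument = 1.9223 → 1.92; α₂ = 0.9726; rank = 486; θ*₍486₎ = 2.712.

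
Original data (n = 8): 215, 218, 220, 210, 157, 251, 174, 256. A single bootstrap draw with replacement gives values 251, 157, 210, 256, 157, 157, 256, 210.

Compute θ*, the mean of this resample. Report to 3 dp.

Mean = (251 + 157 + 210 + 256 + 157 + 157 + 256 + 210) / 8 = 1654.0 / 8 = 206.750

θ* = 206.750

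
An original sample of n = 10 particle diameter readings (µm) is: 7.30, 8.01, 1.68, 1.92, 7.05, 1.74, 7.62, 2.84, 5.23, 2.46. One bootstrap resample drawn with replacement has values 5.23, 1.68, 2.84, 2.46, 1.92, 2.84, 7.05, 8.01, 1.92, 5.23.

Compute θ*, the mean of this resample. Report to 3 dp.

Mean = (5.23 + 1.68 + 2.84 + 2.46 + 1.92 + 2.84 + 7.05 + 8.01 + 1.92 + 5.23) / 10 = 39.180 / 10 = 3.918

θ* = 3.918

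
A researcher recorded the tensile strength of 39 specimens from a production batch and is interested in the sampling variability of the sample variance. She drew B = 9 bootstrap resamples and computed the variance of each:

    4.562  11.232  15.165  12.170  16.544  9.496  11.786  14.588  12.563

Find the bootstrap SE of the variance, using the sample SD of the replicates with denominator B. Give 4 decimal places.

SE* = 3.3323

Bootstrap SE is the standard deviation of the 9 replicate variances.
Mean of replicates: (4.562 + 11.232 + 15.165 + 12.170 + 16.544 + 9.496 + 11.786 + 14.588 + 12.563) / 9 = 108.10600 / 9 = 12.01178
Sum of squared deviations: (−7.44978)² + (−0.77978)² + (+3.15322)² + (+0.15822)² + (+4.53222)² + (−2.51578)² + (−0.22578)² + (+2.57622)² + (+0.55122)² = 99.93701
Variance = 99.93701 / 9 = 11.10411
SE* = √11.10411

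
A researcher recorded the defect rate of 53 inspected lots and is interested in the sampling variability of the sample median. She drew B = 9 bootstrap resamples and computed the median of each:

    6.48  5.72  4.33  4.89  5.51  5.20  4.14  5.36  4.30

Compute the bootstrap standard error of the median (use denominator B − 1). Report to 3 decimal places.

SE* = 0.769

Bootstrap SE is the standard deviation of the 9 replicate medians.
Mean of replicates: (6.48 + 5.72 + 4.33 + 4.89 + 5.51 + 5.20 + 4.14 + 5.36 + 4.30) / 9 = 45.9300 / 9 = 5.1033
Sum of squared deviations: (+1.3767)² + (+0.6167)² + (−0.7733)² + (−0.2133)² + (+0.4067)² + (+0.0967)² + (−0.9633)² + (+0.2567)² + (−0.8033)² = 4.7330
Variance = 4.7330 / 8 = 0.5916
SE* = √0.5916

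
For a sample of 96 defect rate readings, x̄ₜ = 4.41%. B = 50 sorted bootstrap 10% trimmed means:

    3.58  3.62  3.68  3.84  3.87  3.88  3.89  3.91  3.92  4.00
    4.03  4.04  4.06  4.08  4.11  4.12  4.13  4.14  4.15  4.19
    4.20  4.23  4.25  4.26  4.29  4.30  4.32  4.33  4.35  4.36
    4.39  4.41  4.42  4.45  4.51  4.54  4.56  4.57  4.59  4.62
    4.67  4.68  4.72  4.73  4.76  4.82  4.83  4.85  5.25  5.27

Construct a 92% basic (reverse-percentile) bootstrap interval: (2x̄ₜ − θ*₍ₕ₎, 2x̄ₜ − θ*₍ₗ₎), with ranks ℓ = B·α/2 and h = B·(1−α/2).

(3.97, 5.20)

Percentile endpoints at ranks 2 and 48: θ*₍2₎ = 3.62, θ*₍48₎ = 4.85.
Basic interval reflects these around x̄ₜ:
  lower = 2 × 4.41 − 4.85 = 3.97
  upper = 2 × 4.41 − 3.62 = 5.20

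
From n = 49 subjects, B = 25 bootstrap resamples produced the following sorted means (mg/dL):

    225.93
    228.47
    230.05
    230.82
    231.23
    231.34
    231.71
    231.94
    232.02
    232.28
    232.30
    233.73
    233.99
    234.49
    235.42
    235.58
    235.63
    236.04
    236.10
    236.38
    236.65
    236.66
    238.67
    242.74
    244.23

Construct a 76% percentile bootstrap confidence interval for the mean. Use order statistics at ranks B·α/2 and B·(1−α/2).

(230.05, 236.66)

α = 0.24; lower rank = 25 × 0.120 = 3; upper rank = 25 × 0.880 = 22.
The 3rd smallest replicate is 230.05; the 22nd is 236.66.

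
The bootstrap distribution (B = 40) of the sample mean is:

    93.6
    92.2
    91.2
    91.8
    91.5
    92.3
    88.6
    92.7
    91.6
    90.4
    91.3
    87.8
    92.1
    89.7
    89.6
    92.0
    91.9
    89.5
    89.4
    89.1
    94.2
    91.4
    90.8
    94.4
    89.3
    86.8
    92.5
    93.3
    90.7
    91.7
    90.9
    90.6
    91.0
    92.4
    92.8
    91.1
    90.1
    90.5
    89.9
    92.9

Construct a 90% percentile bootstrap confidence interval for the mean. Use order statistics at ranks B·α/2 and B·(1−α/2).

(87.8, 93.6)

Sorted replicates: 86.8, 87.8, 88.6, 89.1, 89.3, 89.4, 89.5, 89.6, 89.7, 89.9, 90.1, 90.4, 90.5, 90.6, 90.7, 90.8, 90.9, 91.0, 91.1, 91.2, 91.3, 91.4, 91.5, 91.6, 91.7, 91.8, 91.9, 92.0, 92.1, 92.2, 92.3, 92.4, 92.5, 92.7, 92.8, 92.9, 93.3, 93.6, 94.2, 94.4
α = 0.10; lower rank = 40 × 0.050 = 2; upper rank = 40 × 0.950 = 38.
The 2nd smallest replicate is 87.8; the 38th is 93.6.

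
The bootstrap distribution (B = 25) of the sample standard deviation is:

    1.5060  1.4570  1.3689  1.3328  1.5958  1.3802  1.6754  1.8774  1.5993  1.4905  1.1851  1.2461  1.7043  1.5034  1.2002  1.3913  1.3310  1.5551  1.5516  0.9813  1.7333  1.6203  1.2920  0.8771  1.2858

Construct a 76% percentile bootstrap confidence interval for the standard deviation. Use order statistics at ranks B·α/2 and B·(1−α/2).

(1.1851, 1.6754)

Sorted replicates: 0.8771, 0.9813, 1.1851, 1.2002, 1.2461, 1.2858, 1.2920, 1.3310, 1.3328, 1.3689, 1.3802, 1.3913, 1.4570, 1.4905, 1.5034, 1.5060, 1.5516, 1.5551, 1.5958, 1.5993, 1.6203, 1.6754, 1.7043, 1.7333, 1.8774
α = 0.24; lower rank = 25 × 0.120 = 3; upper rank = 25 × 0.880 = 22.
The 3rd smallest replicate is 1.1851; the 22nd is 1.6754.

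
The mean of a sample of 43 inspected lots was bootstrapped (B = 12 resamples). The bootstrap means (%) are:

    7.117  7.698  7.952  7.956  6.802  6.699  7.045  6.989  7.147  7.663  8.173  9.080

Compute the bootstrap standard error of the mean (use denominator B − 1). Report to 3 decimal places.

SE* = 0.693

Bootstrap SE is the standard deviation of the 12 replicate means.
Mean of replicates: (7.117 + 7.698 + 7.952 + 7.956 + 6.802 + 6.699 + 7.045 + 6.989 + 7.147 + 7.663 + 8.173 + 9.080) / 12 = 90.3210 / 12 = 7.5267
Sum of squared deviations: (−0.4097)² + (+0.1713)² + (+0.4253)² + (+0.4293)² + (−0.7248)² + (−0.8277)² + (−0.4817)² + (−0.5377)² + (−0.3797)² + (+0.1363)² + (+0.6463)² + (+1.5533)² = 5.2870
Variance = 5.2870 / 11 = 0.4806
SE* = √0.4806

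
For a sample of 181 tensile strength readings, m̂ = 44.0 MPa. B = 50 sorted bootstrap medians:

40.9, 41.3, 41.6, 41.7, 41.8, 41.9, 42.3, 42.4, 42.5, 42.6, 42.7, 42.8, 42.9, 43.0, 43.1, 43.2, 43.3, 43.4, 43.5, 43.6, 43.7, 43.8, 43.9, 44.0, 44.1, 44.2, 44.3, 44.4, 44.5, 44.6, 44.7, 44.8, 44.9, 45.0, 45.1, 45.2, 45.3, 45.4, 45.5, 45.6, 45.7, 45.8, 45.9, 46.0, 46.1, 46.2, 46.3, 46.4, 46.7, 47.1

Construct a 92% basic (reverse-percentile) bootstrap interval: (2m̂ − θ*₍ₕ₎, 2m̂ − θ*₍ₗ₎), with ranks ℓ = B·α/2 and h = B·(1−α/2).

Percentile endpoints at ranks 2 and 48: θ*₍2₎ = 41.3, θ*₍48₎ = 46.4.
Basic interval reflects these around m̂:
  lower = 2 × 44.0 − 46.4 = 41.6
  upper = 2 × 44.0 − 41.3 = 46.7

(41.6, 46.7)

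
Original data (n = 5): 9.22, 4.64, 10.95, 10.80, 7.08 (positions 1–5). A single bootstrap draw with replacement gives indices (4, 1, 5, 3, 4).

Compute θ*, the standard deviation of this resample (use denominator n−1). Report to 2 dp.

θ* = 1.66

Resample values: 10.80, 9.22, 7.08, 10.95, 10.80.
Mean = 9.7700; sum of squared deviations = 11.0528
s² = 11.0528 / 4 = 2.7632
s = √2.7632 = 1.66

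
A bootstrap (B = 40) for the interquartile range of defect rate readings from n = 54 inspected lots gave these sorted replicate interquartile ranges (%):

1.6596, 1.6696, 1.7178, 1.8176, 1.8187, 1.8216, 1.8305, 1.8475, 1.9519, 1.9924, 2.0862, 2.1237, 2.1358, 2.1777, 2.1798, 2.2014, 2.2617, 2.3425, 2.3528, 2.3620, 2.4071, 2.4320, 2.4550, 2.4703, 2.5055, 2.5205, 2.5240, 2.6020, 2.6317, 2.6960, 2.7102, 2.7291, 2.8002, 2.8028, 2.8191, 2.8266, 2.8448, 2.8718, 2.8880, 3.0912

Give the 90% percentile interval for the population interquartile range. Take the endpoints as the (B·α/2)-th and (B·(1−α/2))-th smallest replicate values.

α = 0.10; lower rank = 40 × 0.050 = 2; upper rank = 40 × 0.950 = 38.
The 2nd smallest replicate is 1.6696; the 38th is 2.8718.

(1.6696, 2.8718)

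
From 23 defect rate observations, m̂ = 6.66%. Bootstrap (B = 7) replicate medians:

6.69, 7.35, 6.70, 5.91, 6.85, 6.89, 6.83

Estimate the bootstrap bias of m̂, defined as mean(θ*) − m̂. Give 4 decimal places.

mean(θ*) = (6.69 + 7.35 + 6.70 + 5.91 + 6.85 + 6.89 + 6.83) / 7 = 6.74571
bias = 6.74571 − 6.66

bias = +0.0857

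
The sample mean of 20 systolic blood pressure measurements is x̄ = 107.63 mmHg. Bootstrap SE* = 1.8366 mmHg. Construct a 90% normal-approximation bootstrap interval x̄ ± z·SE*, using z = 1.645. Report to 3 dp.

(104.609, 110.651)

Margin = 1.645 × 1.8366 = 3.0212
Interval: 107.63 ± 3.0212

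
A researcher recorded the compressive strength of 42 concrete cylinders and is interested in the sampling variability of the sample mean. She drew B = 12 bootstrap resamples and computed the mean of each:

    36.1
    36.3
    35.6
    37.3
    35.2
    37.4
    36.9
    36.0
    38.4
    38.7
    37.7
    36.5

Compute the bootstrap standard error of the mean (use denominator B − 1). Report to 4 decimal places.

Bootstrap SE is the standard deviation of the 12 replicate means.
Mean of replicates: (36.1 + 36.3 + 35.6 + 37.3 + 35.2 + 37.4 + 36.9 + 36.0 + 38.4 + 38.7 + 37.7 + 36.5) / 12 = 442.10000 / 12 = 36.84167
Sum of squared deviations: (−0.74167)² + (−0.54167)² + (−1.24167)² + (+0.45833)² + (−1.64167)² + (+0.55833)² + (+0.05833)² + (−0.84167)² + (+1.55833)² + (+1.85833)² + (+0.85833)² + (−0.34167)² = 13.04917
Variance = 13.04917 / 11 = 1.18629
SE* = √1.18629

SE* = 1.0892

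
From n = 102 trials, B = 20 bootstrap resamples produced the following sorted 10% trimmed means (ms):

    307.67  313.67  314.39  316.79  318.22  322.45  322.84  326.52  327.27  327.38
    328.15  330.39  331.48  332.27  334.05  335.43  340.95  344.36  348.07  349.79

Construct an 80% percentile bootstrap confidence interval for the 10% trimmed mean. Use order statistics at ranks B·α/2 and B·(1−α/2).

α = 0.20; lower rank = 20 × 0.100 = 2; upper rank = 20 × 0.900 = 18.
The 2nd smallest replicate is 313.67; the 18th is 344.36.

(313.67, 344.36)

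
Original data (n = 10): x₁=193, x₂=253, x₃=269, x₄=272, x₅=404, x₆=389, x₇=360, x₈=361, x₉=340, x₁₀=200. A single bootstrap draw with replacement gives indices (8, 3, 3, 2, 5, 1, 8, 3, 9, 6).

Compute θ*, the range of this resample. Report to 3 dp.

Resample values: 361, 269, 269, 253, 404, 193, 361, 269, 340, 389.
Range = 404 − 193 = 211.000

θ* = 211.000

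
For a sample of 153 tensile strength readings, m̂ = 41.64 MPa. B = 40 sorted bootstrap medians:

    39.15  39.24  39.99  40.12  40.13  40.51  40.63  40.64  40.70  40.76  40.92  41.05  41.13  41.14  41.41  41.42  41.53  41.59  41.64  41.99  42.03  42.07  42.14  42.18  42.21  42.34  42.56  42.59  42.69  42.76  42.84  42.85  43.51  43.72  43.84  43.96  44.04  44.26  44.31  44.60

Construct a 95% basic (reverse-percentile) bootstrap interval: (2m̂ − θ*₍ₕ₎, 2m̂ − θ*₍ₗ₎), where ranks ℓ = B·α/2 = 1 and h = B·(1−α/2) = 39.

Percentile endpoints at ranks 1 and 39: θ*₍1₎ = 39.15, θ*₍39₎ = 44.31.
Basic interval reflects these around m̂:
  lower = 2 × 41.64 − 44.31 = 38.97
  upper = 2 × 41.64 − 39.15 = 44.13

(38.97, 44.13)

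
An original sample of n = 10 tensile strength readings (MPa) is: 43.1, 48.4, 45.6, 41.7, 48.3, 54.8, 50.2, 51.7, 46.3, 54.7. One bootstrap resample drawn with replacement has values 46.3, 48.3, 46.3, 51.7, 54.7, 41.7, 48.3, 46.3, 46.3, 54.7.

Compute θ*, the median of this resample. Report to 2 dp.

Sorted: 41.7, 46.3, 46.3, 46.3, 46.3, 48.3, 48.3, 51.7, 54.7, 54.7
Median = average of the two middle values = 47.30

θ* = 47.30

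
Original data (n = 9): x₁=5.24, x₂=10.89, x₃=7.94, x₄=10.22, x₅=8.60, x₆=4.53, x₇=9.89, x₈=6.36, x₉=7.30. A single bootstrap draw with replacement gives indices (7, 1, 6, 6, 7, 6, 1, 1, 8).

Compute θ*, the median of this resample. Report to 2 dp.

θ* = 5.24

Resample values: 9.89, 5.24, 4.53, 4.53, 9.89, 4.53, 5.24, 5.24, 6.36.
Sorted: 4.53, 4.53, 4.53, 5.24, 5.24, 5.24, 6.36, 9.89, 9.89
Median = middle value = 5.24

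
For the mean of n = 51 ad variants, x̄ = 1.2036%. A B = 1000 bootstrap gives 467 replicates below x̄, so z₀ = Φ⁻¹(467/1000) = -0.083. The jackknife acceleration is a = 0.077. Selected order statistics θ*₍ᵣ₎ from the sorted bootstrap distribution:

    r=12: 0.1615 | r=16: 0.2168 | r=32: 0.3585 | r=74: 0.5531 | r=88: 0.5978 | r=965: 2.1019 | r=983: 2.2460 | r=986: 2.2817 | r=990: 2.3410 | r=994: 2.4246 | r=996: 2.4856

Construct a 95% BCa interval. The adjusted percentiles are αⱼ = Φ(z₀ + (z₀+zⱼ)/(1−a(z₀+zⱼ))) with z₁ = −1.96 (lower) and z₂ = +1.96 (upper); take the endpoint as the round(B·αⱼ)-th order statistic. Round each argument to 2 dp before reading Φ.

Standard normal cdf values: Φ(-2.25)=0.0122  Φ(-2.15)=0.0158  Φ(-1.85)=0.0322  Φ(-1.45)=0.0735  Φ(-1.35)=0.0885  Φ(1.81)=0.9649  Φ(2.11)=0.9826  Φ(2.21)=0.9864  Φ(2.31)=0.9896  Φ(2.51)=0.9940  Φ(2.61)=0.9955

Lower: z₀ + z₁ = -0.083 + (-1.960) = -2.043; 1 − a(z₀+z₁) = 1 − (0.077)(-2.043) = 1.1573; argument = -0.083 + (-2.043)/1.1573 = -1.8483 → -1.85.
α₁ = Φ(-1.85) = 0.0322; rank = round(1000 × 0.0322) = 32; θ*₍32₎ = 0.3585.
Upper: z₀ + z₂ = 1.877; 1 − a(z₀+z₂) = 0.8555; argument = 2.1111 → 2.11; α₂ = 0.9826; rank = 983; θ*₍983₎ = 2.2460.

(0.3585, 2.2460)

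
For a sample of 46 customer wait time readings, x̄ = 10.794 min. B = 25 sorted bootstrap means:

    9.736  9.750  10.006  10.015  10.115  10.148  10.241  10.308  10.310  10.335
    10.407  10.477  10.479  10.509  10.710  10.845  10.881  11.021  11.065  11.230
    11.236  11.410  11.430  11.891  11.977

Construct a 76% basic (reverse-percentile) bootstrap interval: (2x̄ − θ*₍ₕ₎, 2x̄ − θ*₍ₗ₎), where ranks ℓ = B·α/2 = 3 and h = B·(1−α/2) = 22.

Percentile endpoints at ranks 3 and 22: θ*₍3₎ = 10.006, θ*₍22₎ = 11.410.
Basic interval reflects these around x̄:
  lower = 2 × 10.794 − 11.410 = 10.178
  upper = 2 × 10.794 − 10.006 = 11.582

(10.178, 11.582)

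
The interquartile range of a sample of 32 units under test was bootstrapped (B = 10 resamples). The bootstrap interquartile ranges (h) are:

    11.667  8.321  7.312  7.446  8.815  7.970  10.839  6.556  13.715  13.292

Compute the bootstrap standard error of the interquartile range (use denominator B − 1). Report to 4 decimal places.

Bootstrap SE is the standard deviation of the 10 replicate interquartile ranges.
Mean of replicates: (11.667 + 8.321 + 7.312 + 7.446 + 8.815 + 7.970 + 10.839 + 6.556 + 13.715 + 13.292) / 10 = 95.93300 / 10 = 9.59330
Sum of squared deviations: (+2.07370)² + (−1.27230)² + (−2.28130)² + (−2.14730)² + (−0.77830)² + (−1.62330)² + (+1.24570)² + (−3.03730)² + (+4.12170)² + (+3.69870)² = 60.42081
Variance = 60.42081 / 9 = 6.71342
SE* = √6.71342

SE* = 2.5910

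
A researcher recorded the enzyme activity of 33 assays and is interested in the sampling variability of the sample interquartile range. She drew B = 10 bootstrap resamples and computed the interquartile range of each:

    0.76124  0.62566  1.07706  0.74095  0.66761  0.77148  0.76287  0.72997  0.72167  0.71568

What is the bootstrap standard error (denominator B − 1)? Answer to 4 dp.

Bootstrap SE is the standard deviation of the 10 replicate interquartile ranges.
Mean of replicates: (0.76124 + 0.62566 + 1.07706 + 0.74095 + 0.66761 + 0.77148 + 0.76287 + 0.72997 + 0.72167 + 0.71568) / 10 = 7.574190 / 10 = 0.757419
Sum of squared deviations: (+0.003821)² + (−0.131759)² + (+0.319641)² + (−0.016469)² + (−0.089809)² + (+0.014061)² + (+0.005451)² + (−0.027449)² + (−0.035749)² + (−0.041739)² = 0.131883
Variance = 0.131883 / 9 = 0.014654
SE* = √0.014654

SE* = 0.1211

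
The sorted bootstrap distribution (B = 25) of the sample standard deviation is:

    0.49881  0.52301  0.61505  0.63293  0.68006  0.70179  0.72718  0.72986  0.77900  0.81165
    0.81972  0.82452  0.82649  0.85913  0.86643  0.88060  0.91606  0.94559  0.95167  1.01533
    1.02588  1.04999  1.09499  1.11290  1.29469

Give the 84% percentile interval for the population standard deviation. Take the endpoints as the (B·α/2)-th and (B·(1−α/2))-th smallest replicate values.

α = 0.16; lower rank = 25 × 0.080 = 2; upper rank = 25 × 0.920 = 23.
The 2nd smallest replicate is 0.52301; the 23rd is 1.09499.

(0.52301, 1.09499)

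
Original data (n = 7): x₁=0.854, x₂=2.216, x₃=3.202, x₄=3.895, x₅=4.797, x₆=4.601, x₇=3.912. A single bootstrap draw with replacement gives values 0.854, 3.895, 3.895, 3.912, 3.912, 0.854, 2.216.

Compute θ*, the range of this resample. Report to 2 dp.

θ* = 3.06

Range = 3.912 − 0.854 = 3.06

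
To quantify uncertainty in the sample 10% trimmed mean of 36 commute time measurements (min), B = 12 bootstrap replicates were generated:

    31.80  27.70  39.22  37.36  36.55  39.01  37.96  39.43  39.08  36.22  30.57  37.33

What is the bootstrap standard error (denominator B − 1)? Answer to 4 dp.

Bootstrap SE is the standard deviation of the 12 replicate 10% trimmed means.
Mean of replicates: (31.80 + 27.70 + 39.22 + 37.36 + 36.55 + 39.01 + 37.96 + 39.43 + 39.08 + 36.22 + 30.57 + 37.33) / 12 = 432.23000 / 12 = 36.01917
Sum of squared deviations: (−4.21917)² + (−8.31917)² + (+3.20083)² + (+1.34083)² + (+0.53083)² + (+2.99083)² + (+1.94083)² + (+3.41083)² + (+3.06083)² + (+0.20083)² + (−5.44917)² + (+1.31083)² = 164.50129
Variance = 164.50129 / 11 = 14.95466
SE* = √14.95466

SE* = 3.8671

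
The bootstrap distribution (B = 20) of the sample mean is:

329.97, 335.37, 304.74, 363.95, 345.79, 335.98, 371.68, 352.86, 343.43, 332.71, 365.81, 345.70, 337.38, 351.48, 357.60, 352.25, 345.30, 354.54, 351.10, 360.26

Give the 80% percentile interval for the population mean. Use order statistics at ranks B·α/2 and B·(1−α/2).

(329.97, 363.95)

Sorted replicates: 304.74, 329.97, 332.71, 335.37, 335.98, 337.38, 343.43, 345.30, 345.70, 345.79, 351.10, 351.48, 352.25, 352.86, 354.54, 357.60, 360.26, 363.95, 365.81, 371.68
α = 0.20; lower rank = 20 × 0.100 = 2; upper rank = 20 × 0.900 = 18.
The 2nd smallest replicate is 329.97; the 18th is 363.95.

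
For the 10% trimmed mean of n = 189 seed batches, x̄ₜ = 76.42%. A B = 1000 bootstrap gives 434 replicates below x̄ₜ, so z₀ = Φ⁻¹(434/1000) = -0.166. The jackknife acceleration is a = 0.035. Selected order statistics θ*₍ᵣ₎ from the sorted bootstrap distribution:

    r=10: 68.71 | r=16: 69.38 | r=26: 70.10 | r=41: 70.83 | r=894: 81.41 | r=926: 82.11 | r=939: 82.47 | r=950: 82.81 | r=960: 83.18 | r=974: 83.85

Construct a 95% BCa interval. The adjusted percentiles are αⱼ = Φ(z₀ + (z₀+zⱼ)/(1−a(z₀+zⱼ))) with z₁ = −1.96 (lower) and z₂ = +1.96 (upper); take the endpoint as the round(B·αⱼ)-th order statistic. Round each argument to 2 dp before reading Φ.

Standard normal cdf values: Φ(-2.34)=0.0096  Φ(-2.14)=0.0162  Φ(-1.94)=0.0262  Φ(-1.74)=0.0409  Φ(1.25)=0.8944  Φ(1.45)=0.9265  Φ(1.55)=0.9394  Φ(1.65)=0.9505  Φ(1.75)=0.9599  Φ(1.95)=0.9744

Lower: z₀ + z₁ = -0.166 + (-1.960) = -2.126; 1 − a(z₀+z₁) = 1 − (0.035)(-2.126) = 1.0744; argument = -0.166 + (-2.126)/1.0744 = -2.1448 → -2.14.
α₁ = Φ(-2.14) = 0.0162; rank = round(1000 × 0.0162) = 16; θ*₍16₎ = 69.38.
Upper: z₀ + z₂ = 1.794; 1 − a(z₀+z₂) = 0.9372; argument = 1.7482 → 1.75; α₂ = 0.9599; rank = 960; θ*₍960₎ = 83.18.

(69.38, 83.18)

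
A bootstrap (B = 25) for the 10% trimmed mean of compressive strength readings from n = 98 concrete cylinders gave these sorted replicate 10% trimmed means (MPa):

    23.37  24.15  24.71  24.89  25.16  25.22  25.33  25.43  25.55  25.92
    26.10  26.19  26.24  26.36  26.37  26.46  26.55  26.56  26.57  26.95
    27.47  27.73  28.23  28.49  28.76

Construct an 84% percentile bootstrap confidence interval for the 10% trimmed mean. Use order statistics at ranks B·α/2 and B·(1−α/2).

(24.15, 28.23)

α = 0.16; lower rank = 25 × 0.080 = 2; upper rank = 25 × 0.920 = 23.
The 2nd smallest replicate is 24.15; the 23rd is 28.23.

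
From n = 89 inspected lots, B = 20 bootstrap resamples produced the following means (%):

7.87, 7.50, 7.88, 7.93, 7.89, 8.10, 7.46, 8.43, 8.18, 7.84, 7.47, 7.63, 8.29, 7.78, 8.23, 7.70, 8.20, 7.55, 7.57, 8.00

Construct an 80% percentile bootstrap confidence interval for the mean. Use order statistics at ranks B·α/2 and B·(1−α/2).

Sorted replicates: 7.46, 7.47, 7.50, 7.55, 7.57, 7.63, 7.70, 7.78, 7.84, 7.87, 7.88, 7.89, 7.93, 8.00, 8.10, 8.18, 8.20, 8.23, 8.29, 8.43
α = 0.20; lower rank = 20 × 0.100 = 2; upper rank = 20 × 0.900 = 18.
The 2nd smallest replicate is 7.47; the 18th is 8.23.

(7.47, 8.23)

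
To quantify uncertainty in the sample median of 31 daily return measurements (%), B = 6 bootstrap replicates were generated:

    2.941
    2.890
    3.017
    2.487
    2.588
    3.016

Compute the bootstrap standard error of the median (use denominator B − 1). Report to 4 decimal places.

SE* = 0.2287

Bootstrap SE is the standard deviation of the 6 replicate medians.
Mean of replicates: (2.941 + 2.890 + 3.017 + 2.487 + 2.588 + 3.016) / 6 = 16.939000 / 6 = 2.823167
Sum of squared deviations: (+0.117833)² + (+0.066833)² + (+0.193833)² + (−0.336167)² + (−0.235167)² + (+0.192833)² = 0.261419
Variance = 0.261419 / 5 = 0.052284
SE* = √0.052284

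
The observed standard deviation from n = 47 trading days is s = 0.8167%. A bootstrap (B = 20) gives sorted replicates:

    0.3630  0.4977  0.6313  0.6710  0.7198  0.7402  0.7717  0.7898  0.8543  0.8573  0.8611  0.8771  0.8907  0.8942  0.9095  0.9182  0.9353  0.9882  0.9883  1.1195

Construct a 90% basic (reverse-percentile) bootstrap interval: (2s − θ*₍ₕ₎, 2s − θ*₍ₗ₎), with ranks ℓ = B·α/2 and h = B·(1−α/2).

(0.6451, 1.2704)

Percentile endpoints at ranks 1 and 19: θ*₍1₎ = 0.3630, θ*₍19₎ = 0.9883.
Basic interval reflects these around s:
  lower = 2 × 0.8167 − 0.9883 = 0.6451
  upper = 2 × 0.8167 − 0.3630 = 1.2704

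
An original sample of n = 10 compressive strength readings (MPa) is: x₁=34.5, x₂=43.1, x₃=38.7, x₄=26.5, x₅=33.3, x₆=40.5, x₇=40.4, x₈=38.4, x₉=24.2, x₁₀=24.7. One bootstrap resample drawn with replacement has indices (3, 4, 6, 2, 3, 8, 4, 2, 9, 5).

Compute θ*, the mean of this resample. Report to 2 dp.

Resample values: 38.7, 26.5, 40.5, 43.1, 38.7, 38.4, 26.5, 43.1, 24.2, 33.3.
Mean = (38.7 + 26.5 + 40.5 + 43.1 + 38.7 + 38.4 + 26.5 + 43.1 + 24.2 + 33.3) / 10 = 353.00 / 10 = 35.30

θ* = 35.30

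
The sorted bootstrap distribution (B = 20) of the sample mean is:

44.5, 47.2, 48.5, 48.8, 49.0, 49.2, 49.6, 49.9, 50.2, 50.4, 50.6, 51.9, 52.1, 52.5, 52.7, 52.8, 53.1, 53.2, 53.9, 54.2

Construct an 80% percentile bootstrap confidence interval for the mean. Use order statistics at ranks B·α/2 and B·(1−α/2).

(47.2, 53.2)

α = 0.20; lower rank = 20 × 0.100 = 2; upper rank = 20 × 0.900 = 18.
The 2nd smallest replicate is 47.2; the 18th is 53.2.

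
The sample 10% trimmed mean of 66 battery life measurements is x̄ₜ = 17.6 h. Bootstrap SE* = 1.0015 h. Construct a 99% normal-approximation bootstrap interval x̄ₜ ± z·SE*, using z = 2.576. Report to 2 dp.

Margin = 2.576 × 1.0015 = 2.580
Interval: 17.6 ± 2.580

(15.02, 20.18)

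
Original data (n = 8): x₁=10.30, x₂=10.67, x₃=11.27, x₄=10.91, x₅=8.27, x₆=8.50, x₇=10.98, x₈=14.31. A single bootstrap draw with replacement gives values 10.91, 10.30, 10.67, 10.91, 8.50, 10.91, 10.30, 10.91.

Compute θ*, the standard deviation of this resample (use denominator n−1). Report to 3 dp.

θ* = 0.823

Mean = 10.4262; sum of squared deviations = 4.7378
s² = 4.7378 / 7 = 0.6768
s = √0.6768 = 0.823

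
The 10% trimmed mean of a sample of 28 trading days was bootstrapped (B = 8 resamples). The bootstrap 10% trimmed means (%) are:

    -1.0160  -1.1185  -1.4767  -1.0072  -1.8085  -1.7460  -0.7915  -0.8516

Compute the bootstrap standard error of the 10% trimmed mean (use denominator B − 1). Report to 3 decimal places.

SE* = 0.397

Bootstrap SE is the standard deviation of the 8 replicate 10% trimmed means.
Mean of replicates: ((-1.0160) + (-1.1185) + (-1.4767) + (-1.0072) + (-1.8085) + (-1.7460) + (-0.7915) + (-0.8516)) / 8 = -9.81600 / 8 = -1.22700
Sum of squared deviations: (+0.21100)² + (+0.10850)² + (−0.24970)² + (+0.21980)² + (−0.58150)² + (−0.51900)² + (+0.43550)² + (+0.37540)² = 1.10504
Variance = 1.10504 / 7 = 0.15786
SE* = √0.15786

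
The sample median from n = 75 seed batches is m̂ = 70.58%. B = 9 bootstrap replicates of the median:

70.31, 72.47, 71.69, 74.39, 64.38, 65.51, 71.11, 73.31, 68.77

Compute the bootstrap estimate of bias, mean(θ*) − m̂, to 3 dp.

bias = −0.364

mean(θ*) = (70.31 + 72.47 + 71.69 + 74.39 + 64.38 + 65.51 + 71.11 + 73.31 + 68.77) / 9 = 70.2156
bias = 70.2156 − 70.58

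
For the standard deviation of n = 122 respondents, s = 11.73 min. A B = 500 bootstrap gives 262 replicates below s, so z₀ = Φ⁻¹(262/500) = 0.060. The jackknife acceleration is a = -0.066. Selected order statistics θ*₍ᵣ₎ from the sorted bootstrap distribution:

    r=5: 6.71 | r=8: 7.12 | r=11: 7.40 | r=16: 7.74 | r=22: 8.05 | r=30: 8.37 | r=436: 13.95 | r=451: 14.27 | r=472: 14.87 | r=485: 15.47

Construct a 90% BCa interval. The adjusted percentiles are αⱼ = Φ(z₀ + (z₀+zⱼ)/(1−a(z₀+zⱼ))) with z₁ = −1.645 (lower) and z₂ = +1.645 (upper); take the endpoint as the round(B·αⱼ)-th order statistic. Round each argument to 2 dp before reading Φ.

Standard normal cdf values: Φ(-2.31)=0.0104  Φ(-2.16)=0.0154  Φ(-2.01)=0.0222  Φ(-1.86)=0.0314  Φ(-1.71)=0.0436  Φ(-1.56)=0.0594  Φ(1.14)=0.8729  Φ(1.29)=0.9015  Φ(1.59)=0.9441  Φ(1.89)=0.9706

(8.05, 14.87)

Lower: z₀ + z₁ = 0.060 + (-1.645) = -1.585; 1 − a(z₀+z₁) = 1 − (-0.066)(-1.585) = 0.8954; argument = 0.060 + (-1.585)/0.8954 = -1.7102 → -1.71.
α₁ = Φ(-1.71) = 0.0436; rank = round(500 × 0.0436) = 22; θ*₍22₎ = 8.05.
Upper: z₀ + z₂ = 1.705; 1 − a(z₀+z₂) = 1.1125; argument = 1.5925 → 1.59; α₂ = 0.9441; rank = 472; θ*₍472₎ = 14.87.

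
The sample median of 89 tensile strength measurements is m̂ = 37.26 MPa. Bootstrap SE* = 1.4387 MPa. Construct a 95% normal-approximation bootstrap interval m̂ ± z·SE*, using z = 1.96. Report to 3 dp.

(34.440, 40.080)

Margin = 1.96 × 1.4387 = 2.8199
Interval: 37.26 ± 2.8199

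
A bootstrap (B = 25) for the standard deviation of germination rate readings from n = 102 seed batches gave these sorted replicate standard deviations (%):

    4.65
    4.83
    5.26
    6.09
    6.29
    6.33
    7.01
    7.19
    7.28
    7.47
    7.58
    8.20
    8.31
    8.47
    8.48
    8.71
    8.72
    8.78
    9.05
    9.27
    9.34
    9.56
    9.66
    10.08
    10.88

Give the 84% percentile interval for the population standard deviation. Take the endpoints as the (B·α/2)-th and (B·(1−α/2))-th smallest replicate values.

(4.83, 9.66)

α = 0.16; lower rank = 25 × 0.080 = 2; upper rank = 25 × 0.920 = 23.
The 2nd smallest replicate is 4.83; the 23rd is 9.66.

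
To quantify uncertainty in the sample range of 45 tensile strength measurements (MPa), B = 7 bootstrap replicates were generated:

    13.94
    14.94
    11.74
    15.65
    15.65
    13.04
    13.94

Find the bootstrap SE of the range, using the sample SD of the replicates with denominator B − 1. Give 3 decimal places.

Bootstrap SE is the standard deviation of the 7 replicate ranges.
Mean of replicates: (13.94 + 14.94 + 11.74 + 15.65 + 15.65 + 13.04 + 13.94) / 7 = 98.9000 / 7 = 14.1286
Sum of squared deviations: (−0.1886)² + (+0.8114)² + (−2.3886)² + (+1.5214)² + (+1.5214)² + (−1.0886)² + (−0.1886)² = 12.2493
Variance = 12.2493 / 6 = 2.0415
SE* = √2.0415

SE* = 1.429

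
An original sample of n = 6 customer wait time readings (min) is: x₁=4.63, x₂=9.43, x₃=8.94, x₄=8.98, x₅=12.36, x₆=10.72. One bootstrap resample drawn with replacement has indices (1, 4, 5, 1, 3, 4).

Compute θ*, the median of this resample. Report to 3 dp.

θ* = 8.960

Resample values: 4.63, 8.98, 12.36, 4.63, 8.94, 8.98.
Sorted: 4.63, 4.63, 8.94, 8.98, 8.98, 12.36
Median = average of the two middle values = 8.960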